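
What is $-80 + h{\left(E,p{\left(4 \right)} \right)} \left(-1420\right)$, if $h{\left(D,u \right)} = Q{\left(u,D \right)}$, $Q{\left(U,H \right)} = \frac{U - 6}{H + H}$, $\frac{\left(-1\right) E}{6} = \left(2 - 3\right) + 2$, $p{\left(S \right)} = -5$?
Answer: $- \frac{4145}{3} \approx -1381.7$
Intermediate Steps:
$E = -6$ ($E = - 6 \left(\left(2 - 3\right) + 2\right) = - 6 \left(-1 + 2\right) = \left(-6\right) 1 = -6$)
$Q{\left(U,H \right)} = \frac{-6 + U}{2 H}$
$h{\left(D,u \right)} = \frac{-6 + u}{2 D}$
$-80 + h{\left(E,p{\left(4 \right)} \right)} \left(-1420\right) = -80 + \frac{-6 - 5}{2 \left(-6\right)} \left(-1420\right) = -80 + \frac{1}{2} \left(- \frac{1}{6}\right) \left(-11\right) \left(-1420\right) = -80 + \frac{11}{12} \left(-1420\right) = -80 - \frac{3905}{3} = - \frac{4145}{3}$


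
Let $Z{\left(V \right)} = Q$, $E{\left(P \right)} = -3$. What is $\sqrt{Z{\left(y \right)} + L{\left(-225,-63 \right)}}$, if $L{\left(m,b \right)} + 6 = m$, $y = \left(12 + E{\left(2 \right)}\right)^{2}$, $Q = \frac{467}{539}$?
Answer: $\frac{i \sqrt{1364462}}{77} \approx 15.17 i$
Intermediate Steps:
$Q = \frac{467}{539}$ ($Q = 467 \cdot \frac{1}{539} = \frac{467}{539} \approx 0.86642$)
$y = 81$ ($y = \left(12 - 3\right)^{2} = 9^{2} = 81$)
$L{\left(m,b \right)} = -6 + m$
$Z{\left(V \right)} = \frac{467}{539}$
$\sqrt{Z{\left(y \right)} + L{\left(-225,-63 \right)}} = \sqrt{\frac{467}{539} - 231} = \sqrt{- \frac{124042}{539}} = \frac{i \sqrt{1364462}}{77}$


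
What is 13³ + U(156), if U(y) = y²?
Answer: 26533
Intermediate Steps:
13³ + U(156) = 13³ + 156² = 2197 + 24336 = 26533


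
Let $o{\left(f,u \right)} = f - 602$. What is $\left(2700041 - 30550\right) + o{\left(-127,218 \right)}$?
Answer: $2668762$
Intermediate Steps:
$o{\left(f,u \right)} = -602 + f$
$\left(2700041 - 30550\right) + o{\left(-127,218 \right)} = \left(2700041 - 30550\right) - 729 = 2669491 - 729 = 2668762$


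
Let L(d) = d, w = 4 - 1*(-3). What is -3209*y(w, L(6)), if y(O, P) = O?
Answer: -22463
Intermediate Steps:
w = 7 (w = 4 + 3 = 7)
-3209*y(w, L(6)) = -3209*7 = -22463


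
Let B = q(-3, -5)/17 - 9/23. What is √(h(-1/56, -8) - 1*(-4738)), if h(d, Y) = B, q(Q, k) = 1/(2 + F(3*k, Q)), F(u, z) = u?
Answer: √122404953086/5083 ≈ 68.830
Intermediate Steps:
q(Q, k) = 1/(2 + 3*k)
B = -2012/5083 (B = 1/((2 + 3*(-5))*17) - 9/23 = (1/17)/(2 - 15) - 9*1/23 = (1/17)/(-13) - 9/23 = -1/13*1/17 - 9/23 = -1/221 - 9/23 = -2012/5083 ≈ -0.39583)
h(d, Y) = -2012/5083
√(h(-1/56, -8) - 1*(-4738)) = √(-2012/5083 - 1*(-4738)) = √(-2012/5083 + 4738) = √(24081242/5083) = √122404953086/5083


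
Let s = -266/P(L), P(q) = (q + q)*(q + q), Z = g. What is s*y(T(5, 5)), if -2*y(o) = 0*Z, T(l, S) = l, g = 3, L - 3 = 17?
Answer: 0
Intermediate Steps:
L = 20 (L = 3 + 17 = 20)
Z = 3
P(q) = 4*q² (P(q) = (2*q)*(2*q) = 4*q²)
s = -133/800 (s = -266/(4*20²) = -266/(4*400) = -266/1600 = -266*1/1600 = -133/800 ≈ -0.16625)
y(o) = 0 (y(o) = -0*3 = -½*0 = 0)
s*y(T(5, 5)) = -133/800*0 = 0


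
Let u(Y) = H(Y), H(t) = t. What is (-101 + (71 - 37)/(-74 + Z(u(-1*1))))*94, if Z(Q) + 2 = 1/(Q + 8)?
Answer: -5063686/531 ≈ -9536.1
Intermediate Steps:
u(Y) = Y
Z(Q) = -2 + 1/(8 + Q) (Z(Q) = -2 + 1/(Q + 8) = -2 + 1/(8 + Q))
(-101 + (71 - 37)/(-74 + Z(u(-1*1))))*94 = (-101 + (71 - 37)/(-74 + (-15 - (-2))/(8 - 1*1)))*94 = (-101 + 34/(-74 + (-15 - 2*(-1))/(8 - 1)))*94 = (-101 + 34/(-74 + (-15 + 2)/7))*94 = (-101 + 34/(-74 + (⅐)*(-13)))*94 = (-101 + 34/(-74 - 13/7))*94 = (-101 + 34/(-531/7))*94 = (-101 + 34*(-7/531))*94 = (-101 - 238/531)*94 = -53869/531*94 = -5063686/531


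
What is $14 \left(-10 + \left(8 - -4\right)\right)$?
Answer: $28$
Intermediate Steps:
$14 \left(-10 + \left(8 - -4\right)\right) = 14 \left(-10 + \left(8 + 4\right)\right) = 14 \left(-10 + 12\right) = 14 \cdot 2 = 28$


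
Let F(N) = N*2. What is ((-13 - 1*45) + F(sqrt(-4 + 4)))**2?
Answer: 3364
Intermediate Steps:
F(N) = 2*N
((-13 - 1*45) + F(sqrt(-4 + 4)))**2 = ((-13 - 1*45) + 2*sqrt(-4 + 4))**2 = ((-13 - 45) + 2*sqrt(0))**2 = (-58 + 2*0)**2 = (-58 + 0)**2 = (-58)**2 = 3364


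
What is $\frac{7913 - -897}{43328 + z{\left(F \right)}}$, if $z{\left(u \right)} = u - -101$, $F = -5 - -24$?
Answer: $\frac{4405}{21724} \approx 0.20277$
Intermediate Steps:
$F = 19$ ($F = -5 + 24 = 19$)
$z{\left(u \right)} = 101 + u$ ($z{\left(u \right)} = u + 101 = 101 + u$)
$\frac{7913 - -897}{43328 + z{\left(F \right)}} = \frac{7913 - -897}{43328 + \left(101 + 19\right)} = \frac{7913 + \left(-10845 + 11742\right)}{43328 + 120} = \frac{7913 + 897}{43448} = 8810 \cdot \frac{1}{43448} = \frac{4405}{21724}$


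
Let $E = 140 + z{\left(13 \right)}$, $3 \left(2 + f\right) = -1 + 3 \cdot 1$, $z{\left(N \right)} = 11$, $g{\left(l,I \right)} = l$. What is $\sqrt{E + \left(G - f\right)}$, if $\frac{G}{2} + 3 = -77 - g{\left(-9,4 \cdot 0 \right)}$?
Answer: $\frac{\sqrt{93}}{3} \approx 3.2146$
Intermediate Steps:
$f = - \frac{4}{3}$ ($f = -2 + \frac{-1 + 3 \cdot 1}{3} = -2 + \frac{-1 + 3}{3} = -2 + \frac{1}{3} \cdot 2 = -2 + \frac{2}{3} = - \frac{4}{3} \approx -1.3333$)
$E = 151$ ($E = 140 + 11 = 151$)
$G = -142$ ($G = -6 + 2 \left(-77 - -9\right) = -6 + 2 \left(-77 + 9\right) = -6 + 2 \left(-68\right) = -6 - 136 = -142$)
$\sqrt{E + \left(G - f\right)} = \sqrt{151 - \frac{422}{3}} = \sqrt{\frac{31}{3}} = \frac{\sqrt{93}}{3}$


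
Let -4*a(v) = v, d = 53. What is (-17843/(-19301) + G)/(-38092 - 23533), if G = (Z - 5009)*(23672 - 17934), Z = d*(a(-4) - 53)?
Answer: 859967038727/1189424125 ≈ 723.01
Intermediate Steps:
a(v) = -v/4
Z = -2756 (Z = 53*(-1/4*(-4) - 53) = 53*(1 - 53) = 53*(-52) = -2756)
G = -44555570 (G = (-2756 - 5009)*(23672 - 17934) = -7765*5738 = -44555570)
(-17843/(-19301) + G)/(-38092 - 23533) = (-17843/(-19301) - 44555570)/(-38092 - 23533) = (-17843*(-1/19301) - 44555570)/(-61625) = (17843/19301 - 44555570)*(-1/61625) = -859967038727/19301*(-1/61625) = 859967038727/1189424125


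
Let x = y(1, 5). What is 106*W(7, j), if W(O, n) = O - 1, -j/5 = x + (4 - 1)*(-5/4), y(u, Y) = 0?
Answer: 636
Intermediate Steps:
x = 0
j = 75/4 (j = -5*(0 + (4 - 1)*(-5/4)) = -5*(0 + 3*(-5*¼)) = -5*(0 + 3*(-5/4)) = -5*(0 - 15/4) = -5*(-15/4) = 75/4 ≈ 18.750)
W(O, n) = -1 + O
106*W(7, j) = 106*(-1 + 7) = 106*6 = 636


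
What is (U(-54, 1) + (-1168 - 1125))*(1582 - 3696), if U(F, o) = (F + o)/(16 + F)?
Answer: 92044617/19 ≈ 4.8445e+6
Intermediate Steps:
U(F, o) = (F + o)/(16 + F)
(U(-54, 1) + (-1168 - 1125))*(1582 - 3696) = ((-54 + 1)/(16 - 54) + (-1168 - 1125))*(1582 - 3696) = (-53/(-38) - 2293)*(-2114) = (-1/38*(-53) - 2293)*(-2114) = (53/38 - 2293)*(-2114) = -87081/38*(-2114) = 92044617/19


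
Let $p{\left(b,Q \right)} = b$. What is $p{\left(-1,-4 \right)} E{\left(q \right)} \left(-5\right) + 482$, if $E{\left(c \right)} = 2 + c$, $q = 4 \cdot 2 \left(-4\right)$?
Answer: $332$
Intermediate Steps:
$q = -32$ ($q = 8 \left(-4\right) = -32$)
$p{\left(-1,-4 \right)} E{\left(q \right)} \left(-5\right) + 482 = - (2 - 32) \left(-5\right) + 482 = \left(-1\right) \left(-30\right) \left(-5\right) + 482 = 30 \left(-5\right) + 482 = -150 + 482 = 332$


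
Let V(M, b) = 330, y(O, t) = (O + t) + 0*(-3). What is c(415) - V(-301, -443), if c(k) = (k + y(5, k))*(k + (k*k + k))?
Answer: 144500595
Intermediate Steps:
y(O, t) = O + t (y(O, t) = (O + t) + 0 = O + t)
c(k) = (5 + 2*k)*(k² + 2*k) (c(k) = (k + (5 + k))*(k + (k*k + k)) = (5 + 2*k)*(k + (k² + k)) = (5 + 2*k)*(k + (k + k²)) = (5 + 2*k)*(k² + 2*k))
c(415) - V(-301, -443) = 415*(10 + 2*415² + 9*415) - 1*330 = 415*(10 + 2*172225 + 3735) - 330 = 415*(10 + 344450 + 3735) - 330 = 415*348195 - 330 = 144500925 - 330 = 144500595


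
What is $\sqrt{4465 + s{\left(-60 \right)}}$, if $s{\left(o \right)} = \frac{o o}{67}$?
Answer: $\frac{\sqrt{20284585}}{67} \approx 67.222$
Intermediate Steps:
$s{\left(o \right)} = \frac{o^{2}}{67}$ ($s{\left(o \right)} = o^{2} \cdot \frac{1}{67} = \frac{o^{2}}{67}$)
$\sqrt{4465 + s{\left(-60 \right)}} = \sqrt{4465 + \frac{\left(-60\right)^{2}}{67}} = \sqrt{4465 + \frac{1}{67} \cdot 3600} = \sqrt{4465 + \frac{3600}{67}} = \sqrt{\frac{302755}{67}} = \frac{\sqrt{20284585}}{67}$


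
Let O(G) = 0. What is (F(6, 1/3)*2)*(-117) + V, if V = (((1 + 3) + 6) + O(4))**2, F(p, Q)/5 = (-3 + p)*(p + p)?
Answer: -42020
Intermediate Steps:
F(p, Q) = 10*p*(-3 + p) (F(p, Q) = 5*((-3 + p)*(p + p)) = 5*((-3 + p)*(2*p)) = 5*(2*p*(-3 + p)) = 10*p*(-3 + p))
V = 100 (V = (((1 + 3) + 6) + 0)**2 = ((4 + 6) + 0)**2 = (10 + 0)**2 = 10**2 = 100)
(F(6, 1/3)*2)*(-117) + V = ((10*6*(-3 + 6))*2)*(-117) + 100 = ((10*6*3)*2)*(-117) + 100 = (180*2)*(-117) + 100 = 360*(-117) + 100 = -42120 + 100 = -42020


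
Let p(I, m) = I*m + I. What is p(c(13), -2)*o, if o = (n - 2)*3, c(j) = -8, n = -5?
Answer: -168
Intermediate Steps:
p(I, m) = I + I*m
o = -21 (o = (-5 - 2)*3 = -7*3 = -21)
p(c(13), -2)*o = -8*(1 - 2)*(-21) = -8*(-1)*(-21) = 8*(-21) = -168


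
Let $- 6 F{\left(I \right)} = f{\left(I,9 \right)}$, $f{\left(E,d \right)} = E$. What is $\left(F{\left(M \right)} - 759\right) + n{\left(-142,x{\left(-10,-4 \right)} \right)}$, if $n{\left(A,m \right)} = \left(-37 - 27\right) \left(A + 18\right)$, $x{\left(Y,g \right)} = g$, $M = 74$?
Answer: $\frac{21494}{3} \approx 7164.7$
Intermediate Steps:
$F{\left(I \right)} = - \frac{I}{6}$
$n{\left(A,m \right)} = -1152 - 64 A$ ($n{\left(A,m \right)} = - 64 \left(18 + A\right) = -1152 - 64 A$)
$\left(F{\left(M \right)} - 759\right) + n{\left(-142,x{\left(-10,-4 \right)} \right)} = \left(\left(- \frac{1}{6}\right) 74 - 759\right) - -7936 = \left(- \frac{37}{3} - 759\right) + \left(-1152 + 9088\right) = - \frac{2314}{3} + 7936 = \frac{21494}{3}$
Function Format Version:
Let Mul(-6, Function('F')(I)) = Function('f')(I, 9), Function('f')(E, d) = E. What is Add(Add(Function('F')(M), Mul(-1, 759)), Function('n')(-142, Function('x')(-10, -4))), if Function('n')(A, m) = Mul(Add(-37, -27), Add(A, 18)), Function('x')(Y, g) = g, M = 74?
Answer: Rational(21494, 3) ≈ 7164.7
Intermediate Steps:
Function('F')(I) = Mul(Rational(-1, 6), I)
Function('n')(A, m) = Add(-1152, Mul(-64, A)) (Function('n')(A, m) = Mul(-64, Add(18, A)) = Add(-1152, Mul(-64, A)))
Add(Add(Function('F')(M), Mul(-1, 759)), Function('n')(-142, Function('x')(-10, -4))) = Add(Add(Mul(Rational(-1, 6), 74), Mul(-1, 759)), Add(-1152, Mul(-64, -142))) = Add(Add(Rational(-37, 3), -759), Add(-1152, 9088)) = Add(Rational(-2314, 3), 7936) = Rational(21494, 3)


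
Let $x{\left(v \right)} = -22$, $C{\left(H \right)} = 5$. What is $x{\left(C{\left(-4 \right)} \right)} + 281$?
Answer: $259$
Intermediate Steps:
$x{\left(C{\left(-4 \right)} \right)} + 281 = -22 + 281 = 259$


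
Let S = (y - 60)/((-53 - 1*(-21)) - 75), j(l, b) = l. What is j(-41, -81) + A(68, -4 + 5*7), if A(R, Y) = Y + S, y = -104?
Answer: -906/107 ≈ -8.4673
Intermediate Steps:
S = 164/107 (S = (-104 - 60)/((-53 - 1*(-21)) - 75) = -164/((-53 + 21) - 75) = -164/(-32 - 75) = -164/(-107) = -164*(-1/107) = 164/107 ≈ 1.5327)
A(R, Y) = 164/107 + Y (A(R, Y) = Y + 164/107 = 164/107 + Y)
j(-41, -81) + A(68, -4 + 5*7) = -41 + (164/107 + (-4 + 5*7)) = -41 + (164/107 + (-4 + 35)) = -41 + (164/107 + 31) = -41 + 3481/107 = -906/107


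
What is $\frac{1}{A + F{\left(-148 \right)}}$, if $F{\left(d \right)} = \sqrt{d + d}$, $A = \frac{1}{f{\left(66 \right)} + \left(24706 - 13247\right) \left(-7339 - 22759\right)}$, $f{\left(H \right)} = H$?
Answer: $- \frac{344892916}{35209532558066984577} - \frac{237902247013966112 i \sqrt{74}}{35209532558066984577} \approx -9.7954 \cdot 10^{-12} - 0.058124 i$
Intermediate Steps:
$A = - \frac{1}{344892916}$ ($A = \frac{1}{66 + \left(24706 - 13247\right) \left(-7339 - 22759\right)} = \frac{1}{66 + 11459 \left(-30098\right)} = \frac{1}{66 - 344892982} = \frac{1}{-344892916} = - \frac{1}{344892916} \approx -2.8995 \cdot 10^{-9}$)
$F{\left(d \right)} = \sqrt{2} \sqrt{d}$ ($F{\left(d \right)} = \sqrt{2 d} = \sqrt{2} \sqrt{d}$)
$\frac{1}{A + F{\left(-148 \right)}} = \frac{1}{- \frac{1}{344892916} + \sqrt{2} \sqrt{-148}} = \frac{1}{- \frac{1}{344892916} + \sqrt{2} \cdot 2 i \sqrt{37}} = \frac{1}{- \frac{1}{344892916} + 2 i \sqrt{74}}$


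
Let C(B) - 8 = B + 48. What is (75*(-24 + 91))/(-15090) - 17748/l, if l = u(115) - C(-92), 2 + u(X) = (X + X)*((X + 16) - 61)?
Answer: -3876563/2705134 ≈ -1.4330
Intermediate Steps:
C(B) = 56 + B (C(B) = 8 + (B + 48) = 8 + (48 + B) = 56 + B)
u(X) = -2 + 2*X*(-45 + X) (u(X) = -2 + (X + X)*((X + 16) - 61) = -2 + (2*X)*((16 + X) - 61) = -2 + (2*X)*(-45 + X) = -2 + 2*X*(-45 + X))
l = 16134 (l = (-2 - 90*115 + 2*115²) - (56 - 92) = (-2 - 10350 + 2*13225) - 1*(-36) = (-2 - 10350 + 26450) + 36 = 16098 + 36 = 16134)
(75*(-24 + 91))/(-15090) - 17748/l = (75*(-24 + 91))/(-15090) - 17748/16134 = (75*67)*(-1/15090) - 17748*1/16134 = 5025*(-1/15090) - 2958/2689 = -335/1006 - 2958/2689 = -3876563/2705134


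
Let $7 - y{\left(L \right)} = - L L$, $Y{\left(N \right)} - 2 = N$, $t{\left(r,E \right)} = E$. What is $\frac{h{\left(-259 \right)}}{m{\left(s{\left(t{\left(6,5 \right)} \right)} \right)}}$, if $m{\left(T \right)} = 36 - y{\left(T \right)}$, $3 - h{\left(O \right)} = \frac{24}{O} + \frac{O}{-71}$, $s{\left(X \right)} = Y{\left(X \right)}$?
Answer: $\frac{1021}{36778} \approx 0.027761$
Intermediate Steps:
$Y{\left(N \right)} = 2 + N$
$s{\left(X \right)} = 2 + X$
$y{\left(L \right)} = 7 + L^{2}$ ($y{\left(L \right)} = 7 - - L L = 7 - - L^{2} = 7 + L^{2}$)
$h{\left(O \right)} = 3 - \frac{24}{O} + \frac{O}{71}$ ($h{\left(O \right)} = 3 - \left(\frac{24}{O} + \frac{O}{-71}\right) = 3 - \left(\frac{24}{O} + O \left(- \frac{1}{71}\right)\right) = 3 - \left(\frac{24}{O} - \frac{O}{71}\right) = 3 + \left(- \frac{24}{O} + \frac{O}{71}\right) = 3 - \frac{24}{O} + \frac{O}{71}$)
$m{\left(T \right)} = 29 - T^{2}$ ($m{\left(T \right)} = 36 - \left(7 + T^{2}\right) = 29 - T^{2}$)
$\frac{h{\left(-259 \right)}}{m{\left(s{\left(t{\left(6,5 \right)} \right)} \right)}} = \frac{3 - \frac{24}{-259} + \frac{1}{71} \left(-259\right)}{29 - \left(2 + 5\right)^{2}} = \frac{3 - - \frac{24}{259} - \frac{259}{71}}{29 - 7^{2}} = \frac{3 + \frac{24}{259} - \frac{259}{71}}{29 - 49} = - \frac{10210}{18389 \left(29 - 49\right)} = - \frac{10210}{18389 \left(-20\right)} = \left(- \frac{10210}{18389}\right) \left(- \frac{1}{20}\right) = \frac{1021}{36778}$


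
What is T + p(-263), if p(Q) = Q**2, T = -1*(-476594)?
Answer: 545763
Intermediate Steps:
T = 476594
T + p(-263) = 476594 + (-263)**2 = 476594 + 69169 = 545763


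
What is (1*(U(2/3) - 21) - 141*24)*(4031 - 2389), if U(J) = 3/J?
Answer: -5583621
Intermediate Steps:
(1*(U(2/3) - 21) - 141*24)*(4031 - 2389) = (1*(3/((2/3)) - 21) - 141*24)*(4031 - 2389) = (1*(3/((2*(⅓))) - 21) - 3384)*1642 = (1*(3/(⅔) - 21) - 3384)*1642 = (1*(3*(3/2) - 21) - 3384)*1642 = (1*(9/2 - 21) - 3384)*1642 = (1*(-33/2) - 3384)*1642 = (-33/2 - 3384)*1642 = -6801/2*1642 = -5583621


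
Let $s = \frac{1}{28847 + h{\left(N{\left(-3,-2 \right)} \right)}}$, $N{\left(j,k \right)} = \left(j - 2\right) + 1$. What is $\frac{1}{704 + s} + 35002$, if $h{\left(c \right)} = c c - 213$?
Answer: $\frac{705976402852}{20169601} \approx 35002.0$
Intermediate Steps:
$N{\left(j,k \right)} = -1 + j$ ($N{\left(j,k \right)} = \left(-2 + j\right) + 1 = -1 + j$)
$h{\left(c \right)} = -213 + c^{2}$ ($h{\left(c \right)} = c^{2} - 213 = -213 + c^{2}$)
$s = \frac{1}{28650}$ ($s = \frac{1}{28847 - \left(213 - \left(-1 - 3\right)^{2}\right)} = \frac{1}{28847 - \left(213 - \left(-4\right)^{2}\right)} = \frac{1}{28847 + \left(-213 + 16\right)} = \frac{1}{28847 - 197} = \frac{1}{28650} \approx 3.4904 \cdot 10^{-5}$)
$\frac{1}{704 + s} + 35002 = \frac{1}{704 + \frac{1}{28650}} + 35002 = \frac{1}{\frac{20169601}{28650}} + 35002 = \frac{28650}{20169601} + 35002 = \frac{705976402852}{20169601}$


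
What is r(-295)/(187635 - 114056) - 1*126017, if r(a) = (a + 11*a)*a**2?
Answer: -9580273343/73579 ≈ -1.3020e+5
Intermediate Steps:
r(a) = 12*a**3 (r(a) = (12*a)*a**2 = 12*a**3)
r(-295)/(187635 - 114056) - 1*126017 = (12*(-295)**3)/(187635 - 114056) - 1*126017 = (12*(-25672375))/73579 - 126017 = -308068500*1/73579 - 126017 = -308068500/73579 - 126017 = -9580273343/73579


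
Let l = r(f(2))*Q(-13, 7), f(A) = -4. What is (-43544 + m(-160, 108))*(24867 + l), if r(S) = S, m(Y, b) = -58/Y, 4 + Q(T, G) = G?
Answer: -17316433761/16 ≈ -1.0823e+9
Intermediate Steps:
Q(T, G) = -4 + G
l = -12 (l = -4*(-4 + 7) = -4*3 = -12)
(-43544 + m(-160, 108))*(24867 + l) = (-43544 - 58/(-160))*(24867 - 12) = (-43544 - 58*(-1/160))*24855 = (-43544 + 29/80)*24855 = -3483491/80*24855 = -17316433761/16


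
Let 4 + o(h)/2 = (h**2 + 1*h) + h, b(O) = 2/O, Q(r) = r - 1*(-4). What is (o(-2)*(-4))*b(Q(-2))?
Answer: 32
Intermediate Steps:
Q(r) = 4 + r (Q(r) = r + 4 = 4 + r)
o(h) = -8 + 2*h**2 + 4*h (o(h) = -8 + 2*((h**2 + 1*h) + h) = -8 + 2*((h**2 + h) + h) = -8 + 2*((h + h**2) + h) = -8 + 2*(h**2 + 2*h) = -8 + (2*h**2 + 4*h) = -8 + 2*h**2 + 4*h)
(o(-2)*(-4))*b(Q(-2)) = ((-8 + 2*(-2)**2 + 4*(-2))*(-4))*(2/(4 - 2)) = ((-8 + 2*4 - 8)*(-4))*(2/2) = ((-8 + 8 - 8)*(-4))*(2*(1/2)) = -8*(-4)*1 = 32*1 = 32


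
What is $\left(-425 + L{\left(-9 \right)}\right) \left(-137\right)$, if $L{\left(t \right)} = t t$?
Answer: $47128$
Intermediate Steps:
$L{\left(t \right)} = t^{2}$
$\left(-425 + L{\left(-9 \right)}\right) \left(-137\right) = \left(-425 + \left(-9\right)^{2}\right) \left(-137\right) = \left(-425 + 81\right) \left(-137\right) = \left(-344\right) \left(-137\right) = 47128$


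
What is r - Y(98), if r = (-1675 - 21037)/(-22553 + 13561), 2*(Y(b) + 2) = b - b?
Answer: 5087/1124 ≈ 4.5258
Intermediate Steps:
Y(b) = -2 (Y(b) = -2 + (b - b)/2 = -2 + (½)*0 = -2 + 0 = -2)
r = 2839/1124 (r = -22712/(-8992) = -22712*(-1/8992) = 2839/1124 ≈ 2.5258)
r - Y(98) = 2839/1124 - 1*(-2) = 2839/1124 + 2 = 5087/1124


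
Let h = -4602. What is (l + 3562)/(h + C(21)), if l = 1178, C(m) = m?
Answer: -1580/1527 ≈ -1.0347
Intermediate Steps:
(l + 3562)/(h + C(21)) = (1178 + 3562)/(-4602 + 21) = 4740/(-4581) = 4740*(-1/4581) = -1580/1527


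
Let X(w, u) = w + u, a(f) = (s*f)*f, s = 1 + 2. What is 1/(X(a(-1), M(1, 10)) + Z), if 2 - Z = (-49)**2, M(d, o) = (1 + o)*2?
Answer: -1/2374 ≈ -0.00042123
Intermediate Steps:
M(d, o) = 2 + 2*o
s = 3
a(f) = 3*f**2 (a(f) = (3*f)*f = 3*f**2)
X(w, u) = u + w
Z = -2399 (Z = 2 - 1*(-49)**2 = 2 - 1*2401 = 2 - 2401 = -2399)
1/(X(a(-1), M(1, 10)) + Z) = 1/(((2 + 2*10) + 3*(-1)**2) - 2399) = 1/(((2 + 20) + 3*1) - 2399) = 1/((22 + 3) - 2399) = 1/(25 - 2399) = 1/(-2374) = -1/2374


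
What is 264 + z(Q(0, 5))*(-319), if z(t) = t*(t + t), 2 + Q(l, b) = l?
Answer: -2288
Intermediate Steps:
Q(l, b) = -2 + l
z(t) = 2*t² (z(t) = t*(2*t) = 2*t²)
264 + z(Q(0, 5))*(-319) = 264 + (2*(-2 + 0)²)*(-319) = 264 + (2*(-2)²)*(-319) = 264 + (2*4)*(-319) = 264 + 8*(-319) = 264 - 2552 = -2288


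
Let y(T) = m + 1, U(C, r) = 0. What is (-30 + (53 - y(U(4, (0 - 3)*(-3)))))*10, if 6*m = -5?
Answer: 685/3 ≈ 228.33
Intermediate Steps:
m = -5/6 (m = (1/6)*(-5) = -5/6 ≈ -0.83333)
y(T) = 1/6 (y(T) = -5/6 + 1 = 1/6)
(-30 + (53 - y(U(4, (0 - 3)*(-3)))))*10 = (-30 + (53 - 1*1/6))*10 = (-30 + (53 - 1/6))*10 = (-30 + 317/6)*10 = (137/6)*10 = 685/3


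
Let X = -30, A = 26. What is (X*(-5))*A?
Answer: 3900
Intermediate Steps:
(X*(-5))*A = -30*(-5)*26 = 150*26 = 3900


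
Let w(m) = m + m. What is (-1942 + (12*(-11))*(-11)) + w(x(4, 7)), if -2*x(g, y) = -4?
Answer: -486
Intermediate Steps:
x(g, y) = 2 (x(g, y) = -½*(-4) = 2)
w(m) = 2*m
(-1942 + (12*(-11))*(-11)) + w(x(4, 7)) = (-1942 + (12*(-11))*(-11)) + 2*2 = (-1942 - 132*(-11)) + 4 = (-1942 + 1452) + 4 = -490 + 4 = -486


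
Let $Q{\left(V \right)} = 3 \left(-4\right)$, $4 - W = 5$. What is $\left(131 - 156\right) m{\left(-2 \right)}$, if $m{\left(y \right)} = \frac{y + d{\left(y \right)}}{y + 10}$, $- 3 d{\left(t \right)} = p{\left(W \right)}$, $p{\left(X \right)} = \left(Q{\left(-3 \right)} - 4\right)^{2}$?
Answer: $\frac{3275}{12} \approx 272.92$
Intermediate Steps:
$W = -1$ ($W = 4 - 5 = -1$)
$Q{\left(V \right)} = -12$
$p{\left(X \right)} = 256$ ($p{\left(X \right)} = \left(-12 - 4\right)^{2} = \left(-16\right)^{2} = 256$)
$d{\left(t \right)} = - \frac{256}{3}$ ($d{\left(t \right)} = \left(- \frac{1}{3}\right) 256 = - \frac{256}{3}$)
$m{\left(y \right)} = \frac{- \frac{256}{3} + y}{10 + y}$ ($m{\left(y \right)} = \frac{y - \frac{256}{3}}{y + 10} = \frac{- \frac{256}{3} + y}{10 + y}$)
$\left(131 - 156\right) m{\left(-2 \right)} = \left(131 - 156\right) \frac{- \frac{256}{3} - 2}{10 - 2} = - 25 \cdot \frac{1}{8} \left(- \frac{262}{3}\right) = \left(-25\right) \left(- \frac{131}{12}\right) = \frac{3275}{12}$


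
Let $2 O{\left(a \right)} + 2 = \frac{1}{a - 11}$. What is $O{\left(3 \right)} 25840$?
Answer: $-27455$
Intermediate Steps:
$O{\left(a \right)} = -1 + \frac{1}{2 \left(-11 + a\right)}$ ($O{\left(a \right)} = -1 + \frac{1}{2 \left(a - 11\right)} = -1 + \frac{1}{2 \left(-11 + a\right)}$)
$O{\left(3 \right)} 25840 = \frac{\frac{23}{2} - 3}{-11 + 3} \cdot 25840 = \frac{\frac{23}{2} - 3}{-8} \cdot 25840 = \left(- \frac{1}{8}\right) \frac{17}{2} \cdot 25840 = \left(- \frac{17}{16}\right) 25840 = -27455$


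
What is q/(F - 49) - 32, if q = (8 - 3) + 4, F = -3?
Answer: -1673/52 ≈ -32.173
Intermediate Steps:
q = 9 (q = 5 + 4 = 9)
q/(F - 49) - 32 = 9/(-3 - 49) - 32 = 9/(-52) - 32 = 9*(-1/52) - 32 = -9/52 - 32 = -1673/52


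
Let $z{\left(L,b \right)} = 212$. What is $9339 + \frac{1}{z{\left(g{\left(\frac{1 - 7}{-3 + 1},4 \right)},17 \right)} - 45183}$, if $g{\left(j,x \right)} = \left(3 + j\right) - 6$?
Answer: $\frac{419984168}{44971} \approx 9339.0$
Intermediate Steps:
$g{\left(j,x \right)} = -3 + j$
$9339 + \frac{1}{z{\left(g{\left(\frac{1 - 7}{-3 + 1},4 \right)},17 \right)} - 45183} = 9339 + \frac{1}{212 - 45183} = 9339 + \frac{1}{-44971} = 9339 - \frac{1}{44971} = \frac{419984168}{44971}$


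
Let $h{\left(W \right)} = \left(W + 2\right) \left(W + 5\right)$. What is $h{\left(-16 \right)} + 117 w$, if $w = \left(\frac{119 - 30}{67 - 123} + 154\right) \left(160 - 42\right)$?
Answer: $\frac{58921417}{28} \approx 2.1043 \cdot 10^{6}$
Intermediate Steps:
$h{\left(W \right)} = \left(2 + W\right) \left(5 + W\right)$
$w = \frac{503565}{28}$ ($w = \left(\frac{89}{-56} + 154\right) 118 = \left(89 \left(- \frac{1}{56}\right) + 154\right) 118 = \left(- \frac{89}{56} + 154\right) 118 = \frac{8535}{56} \cdot 118 = \frac{503565}{28} \approx 17984.0$)
$h{\left(-16 \right)} + 117 w = \left(10 + \left(-16\right)^{2} + 7 \left(-16\right)\right) + 117 \cdot \frac{503565}{28} = \left(10 + 256 - 112\right) + \frac{58917105}{28} = 154 + \frac{58917105}{28} = \frac{58921417}{28}$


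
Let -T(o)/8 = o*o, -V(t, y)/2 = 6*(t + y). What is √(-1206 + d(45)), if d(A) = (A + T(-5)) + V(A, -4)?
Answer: I*√1853 ≈ 43.047*I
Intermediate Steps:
V(t, y) = -12*t - 12*y (V(t, y) = -12*(t + y) = -2*(6*t + 6*y) = -12*t - 12*y)
T(o) = -8*o² (T(o) = -8*o*o = -8*o²)
d(A) = -152 - 11*A (d(A) = (A - 8*(-5)²) + (-12*A - 12*(-4)) = (A - 8*25) + (-12*A + 48) = (A - 200) + (48 - 12*A) = (-200 + A) + (48 - 12*A) = -152 - 11*A)
√(-1206 + d(45)) = √(-1206 + (-152 - 11*45)) = √(-1206 + (-152 - 495)) = √(-1206 - 647) = √(-1853) = I*√1853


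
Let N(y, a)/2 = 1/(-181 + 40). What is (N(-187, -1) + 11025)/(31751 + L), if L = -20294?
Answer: 81817/85023 ≈ 0.96229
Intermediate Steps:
N(y, a) = -2/141 (N(y, a) = 2/(-181 + 40) = 2/(-141) = 2*(-1/141) = -2/141)
(N(-187, -1) + 11025)/(31751 + L) = (-2/141 + 11025)/(31751 - 20294) = (1554523/141)/11457 = (1554523/141)*(1/11457) = 81817/85023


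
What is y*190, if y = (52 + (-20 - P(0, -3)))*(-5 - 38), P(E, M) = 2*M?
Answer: -310460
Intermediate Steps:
y = -1634 (y = (52 + (-20 - 2*(-3)))*(-5 - 38) = (52 + (-20 - 1*(-6)))*(-43) = (52 + (-20 + 6))*(-43) = (52 - 14)*(-43) = 38*(-43) = -1634)
y*190 = -1634*190 = -310460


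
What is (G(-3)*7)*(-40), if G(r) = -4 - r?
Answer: 280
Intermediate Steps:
(G(-3)*7)*(-40) = ((-4 - 1*(-3))*7)*(-40) = ((-4 + 3)*7)*(-40) = -1*7*(-40) = -7*(-40) = 280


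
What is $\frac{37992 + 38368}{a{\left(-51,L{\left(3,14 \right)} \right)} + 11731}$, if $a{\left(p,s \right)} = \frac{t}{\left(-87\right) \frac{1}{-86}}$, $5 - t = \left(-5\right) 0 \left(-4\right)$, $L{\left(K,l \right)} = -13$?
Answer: $\frac{6643320}{1021027} \approx 6.5065$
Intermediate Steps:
$t = 5$ ($t = 5 - \left(-5\right) 0 \left(-4\right) = 5 - 0 \left(-4\right) = 5 - 0 = 5 + 0 = 5$)
$a{\left(p,s \right)} = \frac{430}{87}$ ($a{\left(p,s \right)} = \frac{5}{\left(-87\right) \frac{1}{-86}} = \frac{5}{\left(-87\right) \left(- \frac{1}{86}\right)} = \frac{5}{\frac{87}{86}} = 5 \cdot \frac{86}{87} = \frac{430}{87}$)
$\frac{37992 + 38368}{a{\left(-51,L{\left(3,14 \right)} \right)} + 11731} = \frac{37992 + 38368}{\frac{430}{87} + 11731} = \frac{76360}{\frac{1021027}{87}} = 76360 \cdot \frac{87}{1021027} = \frac{6643320}{1021027}$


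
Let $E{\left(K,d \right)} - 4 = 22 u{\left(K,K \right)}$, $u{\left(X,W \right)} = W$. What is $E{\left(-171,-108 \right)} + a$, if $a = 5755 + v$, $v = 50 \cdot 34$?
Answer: $3697$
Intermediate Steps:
$v = 1700$
$E{\left(K,d \right)} = 4 + 22 K$
$a = 7455$ ($a = 5755 + 1700 = 7455$)
$E{\left(-171,-108 \right)} + a = \left(4 + 22 \left(-171\right)\right) + 7455 = \left(4 - 3762\right) + 7455 = -3758 + 7455 = 3697$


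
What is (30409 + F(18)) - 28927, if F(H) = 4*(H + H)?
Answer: 1626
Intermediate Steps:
F(H) = 8*H (F(H) = 4*(2*H) = 8*H)
(30409 + F(18)) - 28927 = (30409 + 8*18) - 28927 = (30409 + 144) - 28927 = 30553 - 28927 = 1626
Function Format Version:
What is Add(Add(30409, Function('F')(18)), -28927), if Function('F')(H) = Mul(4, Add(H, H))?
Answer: 1626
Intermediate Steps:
Function('F')(H) = Mul(8, H) (Function('F')(H) = Mul(4, Mul(2, H)) = Mul(8, H))
Add(Add(30409, Function('F')(18)), -28927) = Add(Add(30409, Mul(8, 18)), -28927) = Add(Add(30409, 144), -28927) = Add(30553, -28927) = 1626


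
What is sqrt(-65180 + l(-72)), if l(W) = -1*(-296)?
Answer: 2*I*sqrt(16221) ≈ 254.72*I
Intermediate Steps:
l(W) = 296
sqrt(-65180 + l(-72)) = sqrt(-65180 + 296) = sqrt(-64884) = 2*I*sqrt(16221)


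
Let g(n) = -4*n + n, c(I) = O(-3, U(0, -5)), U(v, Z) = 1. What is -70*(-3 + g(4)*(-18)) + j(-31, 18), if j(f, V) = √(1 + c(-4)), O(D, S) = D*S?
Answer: -14910 + I*√2 ≈ -14910.0 + 1.4142*I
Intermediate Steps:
c(I) = -3 (c(I) = -3*1 = -3)
j(f, V) = I*√2 (j(f, V) = √(1 - 3) = √(-2) = I*√2)
g(n) = -3*n
-70*(-3 + g(4)*(-18)) + j(-31, 18) = -70*(-3 - 3*4*(-18)) + I*√2 = -70*(-3 - 12*(-18)) + I*√2 = -70*(-3 + 216) + I*√2 = -70*213 + I*√2 = -14910 + I*√2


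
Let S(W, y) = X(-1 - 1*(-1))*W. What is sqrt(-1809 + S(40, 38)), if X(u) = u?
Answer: 3*I*sqrt(201) ≈ 42.532*I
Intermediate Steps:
S(W, y) = 0 (S(W, y) = (-1 - 1*(-1))*W = (-1 + 1)*W = 0*W = 0)
sqrt(-1809 + S(40, 38)) = sqrt(-1809 + 0) = sqrt(-1809) = 3*I*sqrt(201)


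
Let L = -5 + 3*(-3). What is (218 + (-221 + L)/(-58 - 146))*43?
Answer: 1922401/204 ≈ 9423.5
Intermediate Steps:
L = -14 (L = -5 - 9 = -14)
(218 + (-221 + L)/(-58 - 146))*43 = (218 + (-221 - 14)/(-58 - 146))*43 = (218 - 235/(-204))*43 = (218 - 235*(-1/204))*43 = (218 + 235/204)*43 = (44707/204)*43 = 1922401/204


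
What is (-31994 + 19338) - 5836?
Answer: -18492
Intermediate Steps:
(-31994 + 19338) - 5836 = -12656 - 5836 = -18492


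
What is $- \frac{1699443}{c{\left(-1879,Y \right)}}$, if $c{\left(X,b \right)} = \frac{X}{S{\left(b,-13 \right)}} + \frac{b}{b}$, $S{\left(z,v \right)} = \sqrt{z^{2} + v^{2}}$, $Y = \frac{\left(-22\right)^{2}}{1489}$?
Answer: $\frac{637168263768315}{7827483376856} + \frac{4754754308133 \sqrt{374927705}}{7827483376856} \approx 11843.0$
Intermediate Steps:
$Y = \frac{484}{1489}$ ($Y = 484 \cdot \frac{1}{1489} = \frac{484}{1489} \approx 0.32505$)
$S{\left(z,v \right)} = \sqrt{v^{2} + z^{2}}$
$c{\left(X,b \right)} = 1 + \frac{X}{\sqrt{169 + b^{2}}}$ ($c{\left(X,b \right)} = \frac{X}{\sqrt{\left(-13\right)^{2} + b^{2}}} + \frac{b}{b} = \frac{X}{\sqrt{169 + b^{2}}} + 1 = 1 + \frac{X}{\sqrt{169 + b^{2}}}$)
$- \frac{1699443}{c{\left(-1879,Y \right)}} = - \frac{1699443}{1 - \frac{1879}{\sqrt{169 + \left(\frac{484}{1489}\right)^{2}}}} = - \frac{1699443}{1 - \frac{1879}{\sqrt{169 + \frac{234256}{2217121}}}} = - \frac{1699443}{1 - \frac{1879}{\frac{1}{1489} \sqrt{374927705}}} = - \frac{1699443}{1 - 1879 \frac{1489 \sqrt{374927705}}{374927705}} = - \frac{1699443}{1 - \frac{2797831 \sqrt{374927705}}{374927705}}$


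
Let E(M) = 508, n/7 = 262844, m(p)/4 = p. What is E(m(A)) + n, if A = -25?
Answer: 1840416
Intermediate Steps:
m(p) = 4*p
n = 1839908 (n = 7*262844 = 1839908)
E(m(A)) + n = 508 + 1839908 = 1840416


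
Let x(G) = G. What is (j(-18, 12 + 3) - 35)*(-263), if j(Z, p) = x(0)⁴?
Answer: 9205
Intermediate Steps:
j(Z, p) = 0 (j(Z, p) = 0⁴ = 0)
(j(-18, 12 + 3) - 35)*(-263) = (0 - 35)*(-263) = -35*(-263) = 9205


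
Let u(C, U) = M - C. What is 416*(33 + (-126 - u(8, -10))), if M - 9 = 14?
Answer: -44928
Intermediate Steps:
M = 23 (M = 9 + 14 = 23)
u(C, U) = 23 - C
416*(33 + (-126 - u(8, -10))) = 416*(33 + (-126 - (23 - 1*8))) = 416*(33 + (-126 - (23 - 8))) = 416*(33 + (-126 - 1*15)) = 416*(33 + (-126 - 15)) = 416*(33 - 141) = 416*(-108) = -44928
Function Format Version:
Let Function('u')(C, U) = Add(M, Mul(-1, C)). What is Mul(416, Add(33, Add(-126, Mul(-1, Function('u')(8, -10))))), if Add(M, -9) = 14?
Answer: -44928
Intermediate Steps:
M = 23 (M = Add(9, 14) = 23)
Function('u')(C, U) = Add(23, Mul(-1, C))
Mul(416, Add(33, Add(-126, Mul(-1, Function('u')(8, -10))))) = Mul(416, Add(33, Add(-126, Mul(-1, Add(23, Mul(-1, 8)))))) = Mul(416, Add(33, Add(-126, Mul(-1, Add(23, -8))))) = Mul(416, Add(33, Add(-126, Mul(-1, 15)))) = Mul(416, Add(33, Add(-126, -15))) = Mul(416, Add(33, -141)) = Mul(416, -108) = -44928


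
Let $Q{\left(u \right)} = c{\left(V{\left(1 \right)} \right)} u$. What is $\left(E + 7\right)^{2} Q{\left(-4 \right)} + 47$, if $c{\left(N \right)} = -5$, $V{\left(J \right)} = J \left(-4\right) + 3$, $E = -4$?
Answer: $227$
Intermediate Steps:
$V{\left(J \right)} = 3 - 4 J$ ($V{\left(J \right)} = - 4 J + 3 = 3 - 4 J$)
$Q{\left(u \right)} = - 5 u$
$\left(E + 7\right)^{2} Q{\left(-4 \right)} + 47 = \left(-4 + 7\right)^{2} \left(\left(-5\right) \left(-4\right)\right) + 47 = 3^{2} \cdot 20 + 47 = 9 \cdot 20 + 47 = 180 + 47 = 227$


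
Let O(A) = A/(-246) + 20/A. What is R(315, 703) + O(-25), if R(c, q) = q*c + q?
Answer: 273241181/1230 ≈ 2.2215e+5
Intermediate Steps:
R(c, q) = q + c*q (R(c, q) = c*q + q = q + c*q)
O(A) = 20/A - A/246 (O(A) = A*(-1/246) + 20/A = -A/246 + 20/A = 20/A - A/246)
R(315, 703) + O(-25) = 703*(1 + 315) + (20/(-25) - 1/246*(-25)) = 703*316 + (20*(-1/25) + 25/246) = 222148 + (-⅘ + 25/246) = 222148 - 859/1230 = 273241181/1230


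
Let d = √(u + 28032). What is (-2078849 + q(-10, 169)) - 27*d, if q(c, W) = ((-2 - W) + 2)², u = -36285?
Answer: -2050288 - 81*I*√917 ≈ -2.0503e+6 - 2452.8*I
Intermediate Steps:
q(c, W) = W² (q(c, W) = (-W)² = W²)
d = 3*I*√917 (d = √(-36285 + 28032) = √(-8253) = 3*I*√917 ≈ 90.846*I)
(-2078849 + q(-10, 169)) - 27*d = (-2078849 + 169²) - 81*I*√917 = (-2078849 + 28561) - 81*I*√917 = -2050288 - 81*I*√917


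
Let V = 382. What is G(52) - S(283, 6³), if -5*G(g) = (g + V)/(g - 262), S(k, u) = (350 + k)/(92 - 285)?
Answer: 53458/14475 ≈ 3.6931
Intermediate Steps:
S(k, u) = -350/193 - k/193 (S(k, u) = (350 + k)/(-193) = (350 + k)*(-1/193) = -350/193 - k/193)
G(g) = -(382 + g)/(5*(-262 + g)) (G(g) = -(g + 382)/(5*(g - 262)) = -(382 + g)/(5*(-262 + g)))
G(52) - S(283, 6³) = (-382 - 1*52)/(5*(-262 + 52)) - (-350/193 - 1/193*283) = (⅕)*(-382 - 52)/(-210) - (-350/193 - 283/193) = (⅕)*(-1/210)*(-434) - 1*(-633/193) = 31/75 + 633/193 = 53458/14475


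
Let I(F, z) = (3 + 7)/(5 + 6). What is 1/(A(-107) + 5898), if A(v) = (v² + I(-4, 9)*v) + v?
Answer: 11/188570 ≈ 5.8334e-5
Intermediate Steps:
I(F, z) = 10/11
A(v) = v² + 21*v/11 (A(v) = (v² + 10*v/11) + v = v² + 21*v/11)
1/(A(-107) + 5898) = 1/((1/11)*(-107)*(21 + 11*(-107)) + 5898) = 1/((1/11)*(-107)*(21 - 1177) + 5898) = 1/((1/11)*(-107)*(-1156) + 5898) = 1/(123692/11 + 5898) = 1/(188570/11) = 11/188570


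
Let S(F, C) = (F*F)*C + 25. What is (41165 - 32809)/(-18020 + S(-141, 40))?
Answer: 8356/777245 ≈ 0.010751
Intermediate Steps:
S(F, C) = 25 + C*F² (S(F, C) = F²*C + 25 = C*F² + 25 = 25 + C*F²)
(41165 - 32809)/(-18020 + S(-141, 40)) = (41165 - 32809)/(-18020 + (25 + 40*(-141)²)) = 8356/(-18020 + (25 + 40*19881)) = 8356/(-18020 + (25 + 795240)) = 8356/(-18020 + 795265) = 8356/777245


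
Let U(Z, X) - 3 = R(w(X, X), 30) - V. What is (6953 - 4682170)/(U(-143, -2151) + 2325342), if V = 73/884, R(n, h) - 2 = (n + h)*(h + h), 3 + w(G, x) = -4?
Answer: -4132891828/2056826595 ≈ -2.0094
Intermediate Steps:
w(G, x) = -7 (w(G, x) = -3 - 4 = -7)
R(n, h) = 2 + 2*h*(h + n) (R(n, h) = 2 + (n + h)*(h + h) = 2 + (h + n)*(2*h) = 2 + 2*h*(h + n))
V = 73/884 (V = 73*(1/884) = 73/884 ≈ 0.082579)
U(Z, X) = 1224267/884 (U(Z, X) = 3 + ((2 + 2*30² + 2*30*(-7)) - 1*73/884) = 3 + ((2 + 2*900 - 420) - 73/884) = 3 + ((2 + 1800 - 420) - 73/884) = 3 + (1382 - 73/884) = 3 + 1221615/884 = 1224267/884)
(6953 - 4682170)/(U(-143, -2151) + 2325342) = (6953 - 4682170)/(1224267/884 + 2325342) = -4675217/2056826595/884 = -4675217*884/2056826595 = -4132891828/2056826595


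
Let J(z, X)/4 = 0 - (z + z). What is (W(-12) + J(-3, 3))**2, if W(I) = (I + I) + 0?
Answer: 0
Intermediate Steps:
J(z, X) = -8*z (J(z, X) = 4*(0 - (z + z)) = 4*(0 - 2*z) = 4*(-2*z) = -8*z)
W(I) = 2*I (W(I) = 2*I + 0 = 2*I)
(W(-12) + J(-3, 3))**2 = (2*(-12) - 8*(-3))**2 = (-24 + 24)**2 = 0**2 = 0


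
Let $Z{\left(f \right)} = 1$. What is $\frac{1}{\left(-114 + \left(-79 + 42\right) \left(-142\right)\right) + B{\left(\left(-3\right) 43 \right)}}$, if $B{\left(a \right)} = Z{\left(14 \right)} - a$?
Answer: $\frac{1}{5270} \approx 0.00018975$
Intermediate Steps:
$B{\left(a \right)} = 1 - a$
$\frac{1}{\left(-114 + \left(-79 + 42\right) \left(-142\right)\right) + B{\left(\left(-3\right) 43 \right)}} = \frac{1}{\left(-114 + \left(-79 + 42\right) \left(-142\right)\right) - \left(-1 - 129\right)} = \frac{1}{\left(-114 - -5254\right) + \left(1 - -129\right)} = \frac{1}{\left(-114 + 5254\right) + \left(1 + 129\right)} = \frac{1}{5140 + 130} = \frac{1}{5270}$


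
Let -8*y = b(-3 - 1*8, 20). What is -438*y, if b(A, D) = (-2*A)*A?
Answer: -26499/2 ≈ -13250.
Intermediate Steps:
b(A, D) = -2*A²
y = 121/4 (y = -(-1)*(-3 - 1*8)²/4 = -(-1)*(-3 - 8)²/4 = -(-1)*(-11)²/4 = -(-1)*121/4 = -⅛*(-242) = 121/4 ≈ 30.250)
-438*y = -438*121/4 = -26499/2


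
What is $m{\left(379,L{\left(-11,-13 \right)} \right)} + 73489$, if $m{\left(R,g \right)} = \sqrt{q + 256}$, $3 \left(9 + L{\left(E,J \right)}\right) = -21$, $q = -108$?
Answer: $73489 + 2 \sqrt{37} \approx 73501.0$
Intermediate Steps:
$L{\left(E,J \right)} = -16$ ($L{\left(E,J \right)} = -9 + \frac{1}{3} \left(-21\right) = -9 - 7 = -16$)
$m{\left(R,g \right)} = 2 \sqrt{37}$ ($m{\left(R,g \right)} = \sqrt{-108 + 256} = \sqrt{148} = 2 \sqrt{37}$)
$m{\left(379,L{\left(-11,-13 \right)} \right)} + 73489 = 2 \sqrt{37} + 73489 = 73489 + 2 \sqrt{37}$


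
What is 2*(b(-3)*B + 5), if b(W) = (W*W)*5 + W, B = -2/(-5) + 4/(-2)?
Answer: -622/5 ≈ -124.40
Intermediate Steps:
B = -8/5 (B = -2*(-⅕) + 4*(-½) = ⅖ - 2 = -8/5 ≈ -1.6000)
b(W) = W + 5*W² (b(W) = W²*5 + W = 5*W² + W = W + 5*W²)
2*(b(-3)*B + 5) = 2*(-3*(1 + 5*(-3))*(-8/5) + 5) = 2*(-3*(1 - 15)*(-8/5) + 5) = 2*(-3*(-14)*(-8/5) + 5) = 2*(42*(-8/5) + 5) = 2*(-336/5 + 5) = 2*(-311/5) = -622/5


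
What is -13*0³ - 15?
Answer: -15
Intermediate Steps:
-13*0³ - 15 = -13*0 - 15 = 0 - 15 = -15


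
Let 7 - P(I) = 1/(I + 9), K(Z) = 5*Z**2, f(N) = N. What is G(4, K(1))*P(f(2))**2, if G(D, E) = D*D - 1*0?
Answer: 92416/121 ≈ 763.77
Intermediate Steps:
G(D, E) = D**2 (G(D, E) = D**2 + 0 = D**2)
P(I) = 7 - 1/(9 + I) (P(I) = 7 - 1/(I + 9) = 7 - 1/(9 + I))
G(4, K(1))*P(f(2))**2 = 4**2*((62 + 7*2)/(9 + 2))**2 = 16*((62 + 14)/11)**2 = 16*((1/11)*76)**2 = 16*(76/11)**2 = 16*(5776/121) = 92416/121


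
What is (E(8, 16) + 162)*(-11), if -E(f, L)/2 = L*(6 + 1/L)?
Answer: 352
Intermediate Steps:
E(f, L) = -2*L*(6 + 1/L)
(E(8, 16) + 162)*(-11) = ((-2 - 12*16) + 162)*(-11) = ((-2 - 192) + 162)*(-11) = (-194 + 162)*(-11) = -32*(-11) = 352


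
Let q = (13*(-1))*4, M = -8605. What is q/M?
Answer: 52/8605 ≈ 0.0060430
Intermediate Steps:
q = -52 (q = -13*4 = -52)
q/M = -52/(-8605) = -52*(-1/8605) = 52/8605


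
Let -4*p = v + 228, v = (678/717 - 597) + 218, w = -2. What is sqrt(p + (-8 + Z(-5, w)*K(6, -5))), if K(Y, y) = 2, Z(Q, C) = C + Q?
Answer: sqrt(3544609)/478 ≈ 3.9387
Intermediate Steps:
v = -90355/239 (v = (678*(1/717) - 597) + 218 = (226/239 - 597) + 218 = -142457/239 + 218 = -90355/239 ≈ -378.05)
p = 35863/956 (p = -(-90355/239 + 228)/4 = -1/4*(-35863/239) = 35863/956 ≈ 37.514)
sqrt(p + (-8 + Z(-5, w)*K(6, -5))) = sqrt(35863/956 + (-8 + (-2 - 5)*2)) = sqrt(35863/956 + (-8 - 7*2)) = sqrt(35863/956 + (-8 - 14)) = sqrt(35863/956 - 22) = sqrt(14831/956) = sqrt(3544609)/478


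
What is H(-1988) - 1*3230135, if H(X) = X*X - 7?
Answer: 722002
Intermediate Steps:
H(X) = -7 + X² (H(X) = X² - 7 = -7 + X²)
H(-1988) - 1*3230135 = (-7 + (-1988)²) - 1*3230135 = (-7 + 3952144) - 3230135 = 3952137 - 3230135 = 722002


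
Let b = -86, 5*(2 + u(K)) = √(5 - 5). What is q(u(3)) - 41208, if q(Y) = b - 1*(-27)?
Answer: -41267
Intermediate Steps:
u(K) = -2 (u(K) = -2 + √(5 - 5)/5 = -2 + √0/5 = -2 + (⅕)*0 = -2 + 0 = -2)
q(Y) = -59 (q(Y) = -86 - 1*(-27) = -86 + 27 = -59)
q(u(3)) - 41208 = -59 - 41208 = -41267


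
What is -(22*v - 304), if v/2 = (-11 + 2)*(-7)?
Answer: -2468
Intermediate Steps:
v = 126 (v = 2*((-11 + 2)*(-7)) = 2*(-9*(-7)) = 2*63 = 126)
-(22*v - 304) = -(22*126 - 304) = -(2772 - 304) = -1*2468 = -2468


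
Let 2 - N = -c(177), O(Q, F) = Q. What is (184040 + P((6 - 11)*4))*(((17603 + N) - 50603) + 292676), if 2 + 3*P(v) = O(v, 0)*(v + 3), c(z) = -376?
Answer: 47751154772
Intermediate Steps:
N = -374 (N = 2 - (-1)*(-376) = 2 - 1*376 = 2 - 376 = -374)
P(v) = -⅔ + v*(3 + v)/3 (P(v) = -⅔ + (v*(v + 3))/3 = -⅔ + (v*(3 + v))/3 = -⅔ + v*(3 + v)/3)
(184040 + P((6 - 11)*4))*(((17603 + N) - 50603) + 292676) = (184040 + (-⅔ + (6 - 11)*4 + ((6 - 11)*4)²/3))*(((17603 - 374) - 50603) + 292676) = (184040 + (-⅔ - 5*4 + (-5*4)²/3))*((17229 - 50603) + 292676) = (184040 + (-⅔ - 20 + (⅓)*(-20)²))*(-33374 + 292676) = (184040 + (-⅔ - 20 + (⅓)*400))*259302 = (184040 + (-⅔ - 20 + 400/3))*259302 = (184040 + 338/3)*259302 = (552458/3)*259302 = 47751154772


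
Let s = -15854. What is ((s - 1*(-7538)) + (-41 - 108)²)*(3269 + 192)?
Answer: 48055985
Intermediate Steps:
((s - 1*(-7538)) + (-41 - 108)²)*(3269 + 192) = ((-15854 - 1*(-7538)) + (-41 - 108)²)*(3269 + 192) = ((-15854 + 7538) + (-149)²)*3461 = (-8316 + 22201)*3461 = 13885*3461 = 48055985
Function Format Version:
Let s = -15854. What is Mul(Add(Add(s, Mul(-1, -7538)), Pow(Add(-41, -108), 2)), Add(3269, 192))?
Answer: 48055985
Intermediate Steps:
Mul(Add(Add(s, Mul(-1, -7538)), Pow(Add(-41, -108), 2)), Add(3269, 192)) = Mul(Add(Add(-15854, Mul(-1, -7538)), Pow(Add(-41, -108), 2)), Add(3269, 192)) = Mul(Add(Add(-15854, 7538), Pow(-149, 2)), 3461) = Mul(Add(-8316, 22201), 3461) = Mul(13885, 3461) = 48055985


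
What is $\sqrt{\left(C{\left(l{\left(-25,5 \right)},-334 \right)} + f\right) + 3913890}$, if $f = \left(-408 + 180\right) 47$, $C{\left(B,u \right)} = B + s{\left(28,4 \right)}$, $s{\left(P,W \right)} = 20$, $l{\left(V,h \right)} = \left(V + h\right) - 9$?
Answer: $3 \sqrt{433685} \approx 1975.6$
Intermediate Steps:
$l{\left(V,h \right)} = -9 + V + h$
$C{\left(B,u \right)} = 20 + B$ ($C{\left(B,u \right)} = B + 20 = 20 + B$)
$f = -10716$ ($f = \left(-228\right) 47 = -10716$)
$\sqrt{\left(C{\left(l{\left(-25,5 \right)},-334 \right)} + f\right) + 3913890} = \sqrt{\left(\left(20 - 29\right) - 10716\right) + 3913890} = \sqrt{\left(-9 - 10716\right) + 3913890} = \sqrt{-10725 + 3913890} = \sqrt{3903165} = 3 \sqrt{433685}$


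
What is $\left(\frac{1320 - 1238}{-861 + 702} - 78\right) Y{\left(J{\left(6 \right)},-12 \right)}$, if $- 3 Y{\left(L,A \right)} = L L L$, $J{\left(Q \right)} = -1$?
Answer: $- \frac{12484}{477} \approx -26.172$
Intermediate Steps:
$Y{\left(L,A \right)} = - \frac{L^{3}}{3}$ ($Y{\left(L,A \right)} = - \frac{L L L}{3} = - \frac{L^{2} L}{3} = - \frac{L^{3}}{3}$)
$\left(\frac{1320 - 1238}{-861 + 702} - 78\right) Y{\left(J{\left(6 \right)},-12 \right)} = \left(\frac{1320 - 1238}{-861 + 702} - 78\right) \left(- \frac{\left(-1\right)^{3}}{3}\right) = \left(\frac{82}{-159} - 78\right) \left(\left(- \frac{1}{3}\right) \left(-1\right)\right) = \left(82 \left(- \frac{1}{159}\right) - 78\right) \frac{1}{3} = \left(- \frac{82}{159} - 78\right) \frac{1}{3} = \left(- \frac{12484}{159}\right) \frac{1}{3} = - \frac{12484}{477}$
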